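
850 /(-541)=-850 /541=-1.57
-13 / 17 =-0.76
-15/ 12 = -5/ 4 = -1.25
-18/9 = -2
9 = 9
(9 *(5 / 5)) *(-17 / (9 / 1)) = -17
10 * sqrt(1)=10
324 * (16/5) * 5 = 5184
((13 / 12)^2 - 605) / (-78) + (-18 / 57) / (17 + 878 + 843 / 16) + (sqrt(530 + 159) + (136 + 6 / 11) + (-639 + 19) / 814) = sqrt(689) + 17184011279171 / 119728503648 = 169.77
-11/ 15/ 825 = -1/ 1125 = -0.00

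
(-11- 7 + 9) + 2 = -7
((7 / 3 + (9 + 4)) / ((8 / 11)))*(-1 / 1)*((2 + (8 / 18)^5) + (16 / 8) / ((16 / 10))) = -195248449 / 2834352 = -68.89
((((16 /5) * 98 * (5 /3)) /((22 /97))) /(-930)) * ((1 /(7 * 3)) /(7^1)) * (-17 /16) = 1649 /92070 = 0.02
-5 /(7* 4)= -5 /28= -0.18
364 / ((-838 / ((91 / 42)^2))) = -15379 / 7542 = -2.04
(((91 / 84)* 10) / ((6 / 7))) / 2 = 455 / 72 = 6.32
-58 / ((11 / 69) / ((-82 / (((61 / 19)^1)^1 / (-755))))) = -4707512580 / 671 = -7015667.03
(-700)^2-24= 489976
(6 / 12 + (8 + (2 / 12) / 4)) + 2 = 253 / 24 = 10.54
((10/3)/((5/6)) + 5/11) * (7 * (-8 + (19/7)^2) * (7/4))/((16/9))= -13671/704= -19.42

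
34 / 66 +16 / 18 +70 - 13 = 5782 / 99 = 58.40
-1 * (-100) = 100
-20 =-20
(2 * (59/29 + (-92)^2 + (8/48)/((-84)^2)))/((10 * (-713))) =-10394123069/4376907360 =-2.37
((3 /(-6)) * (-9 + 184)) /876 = -175 /1752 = -0.10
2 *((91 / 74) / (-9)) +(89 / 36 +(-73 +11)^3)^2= 2723628390388453 / 47952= 56799057190.28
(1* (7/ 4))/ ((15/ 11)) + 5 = 377/ 60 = 6.28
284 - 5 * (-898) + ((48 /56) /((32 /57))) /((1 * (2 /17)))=1072283 /224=4786.98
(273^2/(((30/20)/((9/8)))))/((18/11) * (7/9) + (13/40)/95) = 43801.14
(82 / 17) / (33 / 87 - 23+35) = 2378 / 6103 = 0.39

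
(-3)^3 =-27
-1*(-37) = 37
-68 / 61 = -1.11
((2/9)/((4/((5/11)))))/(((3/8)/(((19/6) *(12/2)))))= 380/297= 1.28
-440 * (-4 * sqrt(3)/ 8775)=352 * sqrt(3)/ 1755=0.35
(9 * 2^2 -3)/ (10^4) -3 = -29967/ 10000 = -3.00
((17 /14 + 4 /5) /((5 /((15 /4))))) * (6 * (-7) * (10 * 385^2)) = -188097525 /2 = -94048762.50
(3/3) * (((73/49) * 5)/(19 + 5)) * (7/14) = 365/2352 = 0.16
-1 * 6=-6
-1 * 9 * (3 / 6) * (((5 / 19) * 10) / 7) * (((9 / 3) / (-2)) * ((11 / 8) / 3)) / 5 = 495 / 2128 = 0.23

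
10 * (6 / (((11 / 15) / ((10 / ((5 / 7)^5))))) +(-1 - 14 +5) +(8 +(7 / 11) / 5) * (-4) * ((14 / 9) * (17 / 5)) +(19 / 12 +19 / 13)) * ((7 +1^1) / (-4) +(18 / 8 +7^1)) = 541485651 / 28600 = 18933.06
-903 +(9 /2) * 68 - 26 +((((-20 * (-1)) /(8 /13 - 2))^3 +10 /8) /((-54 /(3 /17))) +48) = -504285845 /892296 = -565.16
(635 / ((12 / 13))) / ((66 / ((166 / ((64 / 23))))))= 15758795 / 25344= 621.80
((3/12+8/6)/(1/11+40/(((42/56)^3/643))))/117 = 209/941559164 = 0.00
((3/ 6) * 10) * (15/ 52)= 75/ 52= 1.44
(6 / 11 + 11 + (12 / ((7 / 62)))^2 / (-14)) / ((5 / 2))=-6001774 / 18865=-318.14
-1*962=-962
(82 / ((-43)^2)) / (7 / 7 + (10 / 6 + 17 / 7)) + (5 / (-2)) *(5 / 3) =-4935743 / 1187058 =-4.16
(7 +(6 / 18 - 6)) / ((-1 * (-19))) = 4 / 57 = 0.07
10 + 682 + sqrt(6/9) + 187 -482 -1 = sqrt(6)/3 + 396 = 396.82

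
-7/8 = -0.88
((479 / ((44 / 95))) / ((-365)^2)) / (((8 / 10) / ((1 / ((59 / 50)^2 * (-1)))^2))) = 3555078125 / 710307584459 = 0.01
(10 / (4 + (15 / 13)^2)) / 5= 0.38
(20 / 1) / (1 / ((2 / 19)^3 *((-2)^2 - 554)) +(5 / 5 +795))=88000 / 3495541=0.03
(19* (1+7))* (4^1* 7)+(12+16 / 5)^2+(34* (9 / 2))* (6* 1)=135126 / 25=5405.04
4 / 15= 0.27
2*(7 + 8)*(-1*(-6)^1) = 180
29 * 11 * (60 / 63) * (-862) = -5499560 / 21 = -261883.81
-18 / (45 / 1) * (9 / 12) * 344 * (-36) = 18576 / 5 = 3715.20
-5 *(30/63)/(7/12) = -200/49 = -4.08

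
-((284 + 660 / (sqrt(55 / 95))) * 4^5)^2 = -873522528256 - 35735470080 * sqrt(209) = -1390144226178.44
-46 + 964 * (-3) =-2938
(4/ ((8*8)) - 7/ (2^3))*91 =-1183/ 16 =-73.94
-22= -22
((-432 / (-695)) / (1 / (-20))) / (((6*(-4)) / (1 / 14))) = 36 / 973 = 0.04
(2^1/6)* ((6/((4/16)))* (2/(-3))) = -16/3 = -5.33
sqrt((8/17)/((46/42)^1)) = 2 *sqrt(16422)/391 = 0.66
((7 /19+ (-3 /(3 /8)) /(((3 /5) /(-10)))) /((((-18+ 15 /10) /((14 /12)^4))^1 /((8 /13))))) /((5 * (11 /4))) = -73192084 /108938115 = -0.67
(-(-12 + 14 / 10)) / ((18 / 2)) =53 / 45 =1.18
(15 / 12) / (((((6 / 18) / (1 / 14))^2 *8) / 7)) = 45 / 896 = 0.05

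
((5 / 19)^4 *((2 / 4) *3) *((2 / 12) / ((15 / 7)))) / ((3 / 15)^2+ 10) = 21875 / 392526852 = 0.00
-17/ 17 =-1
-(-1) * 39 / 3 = 13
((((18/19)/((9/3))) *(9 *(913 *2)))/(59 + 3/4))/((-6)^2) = 10956/4541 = 2.41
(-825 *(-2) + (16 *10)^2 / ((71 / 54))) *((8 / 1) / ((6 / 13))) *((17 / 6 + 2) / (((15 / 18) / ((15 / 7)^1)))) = 2261321400 / 497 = 4549942.45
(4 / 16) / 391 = 1 / 1564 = 0.00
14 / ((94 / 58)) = 406 / 47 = 8.64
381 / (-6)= -127 / 2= -63.50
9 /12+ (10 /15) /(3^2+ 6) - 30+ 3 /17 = -88829 /3060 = -29.03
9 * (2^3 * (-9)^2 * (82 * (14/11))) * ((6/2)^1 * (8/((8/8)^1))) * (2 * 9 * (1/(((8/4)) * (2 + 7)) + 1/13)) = 4981181184/143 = 34833434.85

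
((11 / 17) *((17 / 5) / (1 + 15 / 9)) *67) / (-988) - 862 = -34068451 / 39520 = -862.06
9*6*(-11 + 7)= -216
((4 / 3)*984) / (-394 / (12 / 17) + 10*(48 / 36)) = -7872 / 3269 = -2.41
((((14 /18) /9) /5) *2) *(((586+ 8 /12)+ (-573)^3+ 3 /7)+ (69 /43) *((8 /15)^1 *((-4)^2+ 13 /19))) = -32277792763984 /4963275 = -6503325.48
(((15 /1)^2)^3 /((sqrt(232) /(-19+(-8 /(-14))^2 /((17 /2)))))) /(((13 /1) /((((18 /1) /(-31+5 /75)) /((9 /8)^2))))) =46132031250 * sqrt(58) /700553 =501505.36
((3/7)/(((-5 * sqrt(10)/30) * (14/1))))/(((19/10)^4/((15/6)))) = -22500 * sqrt(10)/6385729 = -0.01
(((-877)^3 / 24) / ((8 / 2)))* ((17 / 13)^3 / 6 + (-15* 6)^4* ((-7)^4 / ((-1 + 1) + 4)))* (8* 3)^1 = -350172707328099434306429 / 52728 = -6641114916706482975.01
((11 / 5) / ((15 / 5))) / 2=11 / 30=0.37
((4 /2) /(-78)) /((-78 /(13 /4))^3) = 1 /539136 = 0.00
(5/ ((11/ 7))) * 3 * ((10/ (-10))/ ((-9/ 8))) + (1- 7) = 82/ 33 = 2.48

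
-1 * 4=-4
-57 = -57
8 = 8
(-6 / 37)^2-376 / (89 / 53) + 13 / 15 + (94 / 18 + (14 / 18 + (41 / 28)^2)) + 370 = 222273723167 / 1432850160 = 155.13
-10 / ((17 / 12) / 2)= -240 / 17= -14.12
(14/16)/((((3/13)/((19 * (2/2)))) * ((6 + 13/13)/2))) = 247/12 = 20.58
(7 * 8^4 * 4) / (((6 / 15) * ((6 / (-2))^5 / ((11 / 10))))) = -315392 / 243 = -1297.91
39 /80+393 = 31479 /80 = 393.49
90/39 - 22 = -256/13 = -19.69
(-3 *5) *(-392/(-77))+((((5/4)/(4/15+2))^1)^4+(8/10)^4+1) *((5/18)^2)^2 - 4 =-31743118248814613/395037513547776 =-80.35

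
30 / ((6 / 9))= 45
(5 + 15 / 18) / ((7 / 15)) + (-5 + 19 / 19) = 17 / 2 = 8.50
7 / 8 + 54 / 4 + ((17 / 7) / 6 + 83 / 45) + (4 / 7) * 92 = 69.20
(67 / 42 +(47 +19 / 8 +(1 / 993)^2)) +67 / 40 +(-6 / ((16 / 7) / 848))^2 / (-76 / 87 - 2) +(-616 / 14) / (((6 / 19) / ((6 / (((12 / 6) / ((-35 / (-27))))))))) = -17858318030440021 / 10353514500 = -1724855.65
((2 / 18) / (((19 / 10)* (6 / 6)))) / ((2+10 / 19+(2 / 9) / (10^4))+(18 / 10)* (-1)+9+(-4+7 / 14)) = 50000 / 5323519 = 0.01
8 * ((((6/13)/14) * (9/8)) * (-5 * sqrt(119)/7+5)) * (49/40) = 189/104-27 * sqrt(119)/104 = -1.01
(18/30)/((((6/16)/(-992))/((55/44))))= -1984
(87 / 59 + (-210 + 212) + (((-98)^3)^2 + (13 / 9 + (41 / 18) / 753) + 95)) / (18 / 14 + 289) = 4958770251844604755 / 1624961952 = 3051622375.37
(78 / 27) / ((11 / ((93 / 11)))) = 806 / 363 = 2.22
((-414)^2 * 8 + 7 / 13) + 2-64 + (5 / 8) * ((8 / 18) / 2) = 641677925 / 468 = 1371106.68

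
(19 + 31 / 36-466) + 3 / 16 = -64217 / 144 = -445.95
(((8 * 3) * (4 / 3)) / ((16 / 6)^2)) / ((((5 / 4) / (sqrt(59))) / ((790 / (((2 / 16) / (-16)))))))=-364032 * sqrt(59)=-2796182.85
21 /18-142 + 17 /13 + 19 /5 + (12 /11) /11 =-6400213 /47190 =-135.63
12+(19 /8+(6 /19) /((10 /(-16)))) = 10541 /760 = 13.87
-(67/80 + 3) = -307/80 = -3.84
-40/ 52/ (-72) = 5/ 468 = 0.01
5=5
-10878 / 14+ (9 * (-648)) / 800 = -78429 / 100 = -784.29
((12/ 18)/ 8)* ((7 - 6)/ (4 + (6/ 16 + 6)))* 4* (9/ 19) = 24/ 1577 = 0.02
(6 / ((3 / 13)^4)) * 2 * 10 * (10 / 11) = 11424400 / 297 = 38465.99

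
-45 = -45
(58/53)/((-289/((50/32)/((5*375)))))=-29/9190200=-0.00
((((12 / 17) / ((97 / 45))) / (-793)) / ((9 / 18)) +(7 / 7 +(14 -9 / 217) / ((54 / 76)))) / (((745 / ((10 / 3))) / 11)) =3479721754454 / 3424718376261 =1.02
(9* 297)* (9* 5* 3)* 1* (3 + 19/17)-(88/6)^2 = 227305738/153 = 1485658.42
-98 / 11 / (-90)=49 / 495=0.10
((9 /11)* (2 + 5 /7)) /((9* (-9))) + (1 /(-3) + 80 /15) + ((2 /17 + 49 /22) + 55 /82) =3858485 /483021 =7.99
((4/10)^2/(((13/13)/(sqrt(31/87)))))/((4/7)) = 7*sqrt(2697)/2175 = 0.17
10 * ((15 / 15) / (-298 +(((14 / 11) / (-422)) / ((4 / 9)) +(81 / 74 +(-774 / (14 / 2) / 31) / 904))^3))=-46689059958905265097306791065 / 1385389170221998335732641390441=-0.03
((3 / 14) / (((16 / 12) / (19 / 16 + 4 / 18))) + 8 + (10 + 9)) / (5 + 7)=3485 / 1536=2.27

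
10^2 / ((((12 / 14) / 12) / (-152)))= -212800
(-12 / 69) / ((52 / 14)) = -14 / 299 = -0.05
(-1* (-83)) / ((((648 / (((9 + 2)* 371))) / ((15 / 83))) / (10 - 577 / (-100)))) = 6435737 / 4320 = 1489.75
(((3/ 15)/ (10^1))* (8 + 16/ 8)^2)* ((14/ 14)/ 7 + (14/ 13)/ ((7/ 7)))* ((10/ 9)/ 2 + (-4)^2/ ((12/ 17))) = 15466/ 273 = 56.65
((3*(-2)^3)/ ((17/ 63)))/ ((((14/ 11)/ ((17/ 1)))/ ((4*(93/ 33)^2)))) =-37741.09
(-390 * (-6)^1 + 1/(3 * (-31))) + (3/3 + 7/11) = 2395483/1023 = 2341.63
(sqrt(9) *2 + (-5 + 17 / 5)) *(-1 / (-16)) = 11 / 40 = 0.28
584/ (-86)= -292/ 43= -6.79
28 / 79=0.35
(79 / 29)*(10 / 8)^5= 8.31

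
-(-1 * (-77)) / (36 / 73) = -5621 / 36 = -156.14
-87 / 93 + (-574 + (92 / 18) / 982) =-78759124 / 136989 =-574.93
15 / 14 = 1.07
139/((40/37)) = 5143/40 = 128.58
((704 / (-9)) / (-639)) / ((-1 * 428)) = -176 / 615357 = -0.00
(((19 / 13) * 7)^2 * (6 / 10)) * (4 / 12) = 17689 / 845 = 20.93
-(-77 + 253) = -176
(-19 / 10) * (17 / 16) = -323 / 160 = -2.02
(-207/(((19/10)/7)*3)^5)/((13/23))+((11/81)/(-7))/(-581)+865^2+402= 7927608076214274380/10604020248549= 747604.01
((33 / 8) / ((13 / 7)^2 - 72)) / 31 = -1617 / 833032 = -0.00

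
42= 42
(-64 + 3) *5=-305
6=6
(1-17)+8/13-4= -252/13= -19.38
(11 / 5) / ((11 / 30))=6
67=67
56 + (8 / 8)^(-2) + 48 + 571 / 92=10231 / 92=111.21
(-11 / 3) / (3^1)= -1.22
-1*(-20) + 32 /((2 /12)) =212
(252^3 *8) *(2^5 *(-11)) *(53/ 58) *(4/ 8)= -597104234496/ 29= -20589801189.52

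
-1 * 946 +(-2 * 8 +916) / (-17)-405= -23867 / 17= -1403.94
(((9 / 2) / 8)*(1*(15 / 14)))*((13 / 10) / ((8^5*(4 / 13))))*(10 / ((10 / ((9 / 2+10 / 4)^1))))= 4563 / 8388608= 0.00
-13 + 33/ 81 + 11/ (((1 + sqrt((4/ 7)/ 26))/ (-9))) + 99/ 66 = -539797/ 4806 + 99 *sqrt(182)/ 89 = -97.31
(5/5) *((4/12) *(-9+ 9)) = 0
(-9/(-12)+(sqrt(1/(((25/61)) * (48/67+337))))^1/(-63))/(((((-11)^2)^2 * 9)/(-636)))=-53/14641+212 * sqrt(764269)/28460127465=-0.00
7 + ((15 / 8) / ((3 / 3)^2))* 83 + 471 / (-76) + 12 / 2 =24689 / 152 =162.43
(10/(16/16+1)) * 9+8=53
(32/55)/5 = 32/275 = 0.12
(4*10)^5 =102400000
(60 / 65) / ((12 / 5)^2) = 25 / 156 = 0.16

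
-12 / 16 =-0.75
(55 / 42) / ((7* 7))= 55 / 2058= 0.03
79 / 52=1.52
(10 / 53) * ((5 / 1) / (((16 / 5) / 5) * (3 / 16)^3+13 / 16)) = 320000 / 277031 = 1.16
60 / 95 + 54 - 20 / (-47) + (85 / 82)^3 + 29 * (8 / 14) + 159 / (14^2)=1774569193679 / 24126209576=73.55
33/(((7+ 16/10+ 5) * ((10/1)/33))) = 1089/136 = 8.01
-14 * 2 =-28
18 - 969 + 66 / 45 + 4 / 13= -185099 / 195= -949.23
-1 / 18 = -0.06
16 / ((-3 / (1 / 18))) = -8 / 27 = -0.30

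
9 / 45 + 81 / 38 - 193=-36227 / 190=-190.67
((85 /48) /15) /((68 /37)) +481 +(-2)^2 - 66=241381 /576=419.06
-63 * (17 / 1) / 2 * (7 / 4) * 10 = -37485 / 4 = -9371.25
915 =915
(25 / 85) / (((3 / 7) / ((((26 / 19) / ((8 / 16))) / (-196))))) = -65 / 6783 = -0.01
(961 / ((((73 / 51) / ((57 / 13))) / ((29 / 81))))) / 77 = 9001687 / 657657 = 13.69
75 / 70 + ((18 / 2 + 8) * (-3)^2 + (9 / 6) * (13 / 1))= 1215 / 7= 173.57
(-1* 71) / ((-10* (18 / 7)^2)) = 3479 / 3240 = 1.07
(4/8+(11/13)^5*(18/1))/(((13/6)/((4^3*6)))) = 7106836608/4826809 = 1472.37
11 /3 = 3.67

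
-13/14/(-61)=13/854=0.02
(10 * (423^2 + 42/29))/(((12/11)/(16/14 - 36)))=-11606025310/203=-57172538.47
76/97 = 0.78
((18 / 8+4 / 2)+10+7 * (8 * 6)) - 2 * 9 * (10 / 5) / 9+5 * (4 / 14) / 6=29105 / 84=346.49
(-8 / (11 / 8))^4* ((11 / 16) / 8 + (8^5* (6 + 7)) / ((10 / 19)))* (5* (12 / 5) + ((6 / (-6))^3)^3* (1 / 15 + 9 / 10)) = 3745532570697728 / 366025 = 10232996573.18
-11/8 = -1.38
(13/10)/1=13/10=1.30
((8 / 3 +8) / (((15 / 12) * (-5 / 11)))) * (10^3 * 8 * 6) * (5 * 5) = -22528000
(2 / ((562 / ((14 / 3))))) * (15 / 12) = 35 / 1686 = 0.02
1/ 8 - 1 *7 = -55/ 8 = -6.88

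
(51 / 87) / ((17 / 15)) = 15 / 29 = 0.52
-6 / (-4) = 3 / 2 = 1.50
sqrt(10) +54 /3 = sqrt(10) +18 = 21.16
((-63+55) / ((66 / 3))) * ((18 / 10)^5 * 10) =-472392 / 6875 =-68.71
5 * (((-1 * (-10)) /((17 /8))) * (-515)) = -206000 /17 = -12117.65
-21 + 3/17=-354/17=-20.82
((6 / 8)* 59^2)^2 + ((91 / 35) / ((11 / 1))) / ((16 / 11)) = 6816015.72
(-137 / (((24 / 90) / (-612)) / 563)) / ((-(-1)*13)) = 177015645 / 13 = 13616588.08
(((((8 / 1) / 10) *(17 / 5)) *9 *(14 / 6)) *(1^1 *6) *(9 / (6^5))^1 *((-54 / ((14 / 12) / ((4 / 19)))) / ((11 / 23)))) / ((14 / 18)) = -380052 / 36575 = -10.39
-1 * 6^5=-7776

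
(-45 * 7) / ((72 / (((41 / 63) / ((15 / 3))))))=-41 / 72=-0.57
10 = 10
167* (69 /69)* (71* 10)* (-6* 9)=-6402780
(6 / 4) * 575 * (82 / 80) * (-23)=-325335 / 16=-20333.44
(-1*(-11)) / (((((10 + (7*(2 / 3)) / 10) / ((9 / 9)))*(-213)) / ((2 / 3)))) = -110 / 33441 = -0.00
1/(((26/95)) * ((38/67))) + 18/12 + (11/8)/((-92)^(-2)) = 605589/52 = 11645.94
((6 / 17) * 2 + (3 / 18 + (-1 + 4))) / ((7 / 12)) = 790 / 119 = 6.64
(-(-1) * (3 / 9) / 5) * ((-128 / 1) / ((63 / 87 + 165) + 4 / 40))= -7424 / 144267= -0.05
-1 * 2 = -2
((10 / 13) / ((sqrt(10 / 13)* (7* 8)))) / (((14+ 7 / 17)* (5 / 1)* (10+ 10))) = 17* sqrt(130) / 17836000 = 0.00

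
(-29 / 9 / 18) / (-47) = 29 / 7614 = 0.00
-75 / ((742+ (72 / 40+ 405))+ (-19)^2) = -375 / 7549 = -0.05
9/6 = 3/2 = 1.50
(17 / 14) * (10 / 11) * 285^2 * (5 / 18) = 24906.66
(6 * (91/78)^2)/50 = 49/300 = 0.16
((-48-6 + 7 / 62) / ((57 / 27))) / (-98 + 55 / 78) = 1172691 / 4469921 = 0.26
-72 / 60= -6 / 5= -1.20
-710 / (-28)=355 / 14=25.36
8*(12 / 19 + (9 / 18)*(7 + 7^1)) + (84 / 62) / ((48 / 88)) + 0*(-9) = 37423 / 589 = 63.54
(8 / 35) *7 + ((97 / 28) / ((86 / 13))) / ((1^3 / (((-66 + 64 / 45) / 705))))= 59282807 / 38196900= 1.55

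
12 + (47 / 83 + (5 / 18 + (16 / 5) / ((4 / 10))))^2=90.22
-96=-96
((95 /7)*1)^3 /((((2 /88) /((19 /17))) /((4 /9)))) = 2867062000 /52479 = 54632.56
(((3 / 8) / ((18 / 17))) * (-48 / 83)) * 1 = -17 / 83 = -0.20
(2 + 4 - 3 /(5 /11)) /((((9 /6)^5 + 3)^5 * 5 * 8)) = -4194304 /37309312380825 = -0.00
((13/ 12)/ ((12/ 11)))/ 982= 143/ 141408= 0.00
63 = 63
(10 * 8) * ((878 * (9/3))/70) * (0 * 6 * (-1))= 0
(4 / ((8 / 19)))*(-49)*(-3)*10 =13965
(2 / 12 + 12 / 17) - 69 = -6949 / 102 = -68.13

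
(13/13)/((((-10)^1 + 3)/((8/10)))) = -4/35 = -0.11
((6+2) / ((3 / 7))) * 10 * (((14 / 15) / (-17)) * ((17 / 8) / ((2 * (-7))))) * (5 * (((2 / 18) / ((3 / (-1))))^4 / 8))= 35 / 19131876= 0.00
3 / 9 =1 / 3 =0.33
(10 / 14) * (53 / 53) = 5 / 7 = 0.71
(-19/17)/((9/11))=-209/153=-1.37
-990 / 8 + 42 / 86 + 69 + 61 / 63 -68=-1314335 / 10836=-121.29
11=11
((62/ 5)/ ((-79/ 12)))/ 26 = -372/ 5135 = -0.07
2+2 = 4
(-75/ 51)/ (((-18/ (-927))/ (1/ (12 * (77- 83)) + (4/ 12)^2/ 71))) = 18025/ 19312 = 0.93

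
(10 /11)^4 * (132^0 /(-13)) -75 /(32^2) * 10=-76494875 /97450496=-0.78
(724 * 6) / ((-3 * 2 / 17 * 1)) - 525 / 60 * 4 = -12343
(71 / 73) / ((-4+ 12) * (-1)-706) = -71 / 52122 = -0.00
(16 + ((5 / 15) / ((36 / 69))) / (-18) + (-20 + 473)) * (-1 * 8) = -303889 / 81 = -3751.72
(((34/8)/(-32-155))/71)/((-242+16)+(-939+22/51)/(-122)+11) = 3111/2014766006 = 0.00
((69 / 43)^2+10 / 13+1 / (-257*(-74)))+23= 12042868249 / 457135666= 26.34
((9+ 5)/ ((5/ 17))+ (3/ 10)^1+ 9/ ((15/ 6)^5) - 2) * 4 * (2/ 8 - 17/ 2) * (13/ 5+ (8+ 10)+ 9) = -701955342/ 15625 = -44925.14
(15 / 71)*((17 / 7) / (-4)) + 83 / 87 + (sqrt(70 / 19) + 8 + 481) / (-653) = 0.07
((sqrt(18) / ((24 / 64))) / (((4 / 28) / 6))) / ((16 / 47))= 987*sqrt(2)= 1395.83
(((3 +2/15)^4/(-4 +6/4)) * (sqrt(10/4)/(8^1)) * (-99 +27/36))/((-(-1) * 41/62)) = 19816384541 * sqrt(10)/55350000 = 1132.16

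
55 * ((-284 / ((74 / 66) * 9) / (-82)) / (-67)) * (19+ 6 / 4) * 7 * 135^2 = -1826661375 / 2479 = -736854.12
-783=-783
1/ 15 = 0.07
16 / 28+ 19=137 / 7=19.57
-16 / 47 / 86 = -8 / 2021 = -0.00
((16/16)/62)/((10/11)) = 0.02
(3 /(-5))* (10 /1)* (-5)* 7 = 210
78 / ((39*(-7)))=-2 / 7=-0.29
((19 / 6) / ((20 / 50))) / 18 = 95 / 216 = 0.44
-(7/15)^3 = -343/3375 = -0.10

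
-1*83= -83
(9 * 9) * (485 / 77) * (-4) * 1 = -157140 / 77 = -2040.78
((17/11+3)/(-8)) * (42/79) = -525/1738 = -0.30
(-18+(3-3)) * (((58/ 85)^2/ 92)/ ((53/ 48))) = -726624/ 8807275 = -0.08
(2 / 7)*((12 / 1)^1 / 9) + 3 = 71 / 21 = 3.38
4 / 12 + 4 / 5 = 17 / 15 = 1.13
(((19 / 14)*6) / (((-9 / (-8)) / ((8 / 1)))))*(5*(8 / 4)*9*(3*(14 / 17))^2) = 9192960 / 289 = 31809.55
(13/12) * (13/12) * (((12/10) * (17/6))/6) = 2873/4320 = 0.67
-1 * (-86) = 86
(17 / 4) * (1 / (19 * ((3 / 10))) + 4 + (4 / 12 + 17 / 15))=2278 / 95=23.98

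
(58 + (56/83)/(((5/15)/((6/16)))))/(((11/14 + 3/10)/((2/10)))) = 34139/3154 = 10.82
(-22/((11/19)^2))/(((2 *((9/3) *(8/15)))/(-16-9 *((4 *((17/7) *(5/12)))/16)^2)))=375311845/1103872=340.00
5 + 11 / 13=76 / 13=5.85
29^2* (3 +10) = 10933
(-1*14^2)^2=38416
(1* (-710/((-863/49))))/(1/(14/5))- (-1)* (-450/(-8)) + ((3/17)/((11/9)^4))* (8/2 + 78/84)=1019526679819/6014347108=169.52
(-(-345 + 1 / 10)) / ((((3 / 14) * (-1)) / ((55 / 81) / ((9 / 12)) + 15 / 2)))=-19724831 / 1458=-13528.69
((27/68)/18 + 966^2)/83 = 126909219/11288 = 11242.84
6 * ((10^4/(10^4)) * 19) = 114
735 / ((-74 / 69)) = -50715 / 74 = -685.34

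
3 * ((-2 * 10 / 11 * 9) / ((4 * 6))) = -45 / 22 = -2.05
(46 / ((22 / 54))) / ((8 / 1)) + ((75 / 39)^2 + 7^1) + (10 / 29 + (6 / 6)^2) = 26.16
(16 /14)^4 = 4096 /2401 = 1.71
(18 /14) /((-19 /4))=-36 /133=-0.27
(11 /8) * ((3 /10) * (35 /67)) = 231 /1072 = 0.22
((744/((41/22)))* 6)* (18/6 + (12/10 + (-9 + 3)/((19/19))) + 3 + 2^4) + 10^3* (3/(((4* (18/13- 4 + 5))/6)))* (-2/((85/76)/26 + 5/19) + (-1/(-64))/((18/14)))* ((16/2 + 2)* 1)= -503454768521/6151640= -81840.74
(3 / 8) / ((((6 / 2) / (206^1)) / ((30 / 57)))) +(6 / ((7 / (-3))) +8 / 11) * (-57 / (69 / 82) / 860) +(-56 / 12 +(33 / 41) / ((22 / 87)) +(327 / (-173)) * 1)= 1589310742499 / 153943670265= 10.32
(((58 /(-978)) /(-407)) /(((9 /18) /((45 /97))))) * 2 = 1740 /6435077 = 0.00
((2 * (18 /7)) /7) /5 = 36 /245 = 0.15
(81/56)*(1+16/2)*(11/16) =8019/896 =8.95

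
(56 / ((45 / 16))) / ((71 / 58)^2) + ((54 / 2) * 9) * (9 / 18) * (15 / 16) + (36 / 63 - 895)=-38985731009 / 50813280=-767.24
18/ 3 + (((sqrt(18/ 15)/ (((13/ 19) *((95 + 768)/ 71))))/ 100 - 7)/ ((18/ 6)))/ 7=1349 *sqrt(30)/ 117799500 + 17/ 3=5.67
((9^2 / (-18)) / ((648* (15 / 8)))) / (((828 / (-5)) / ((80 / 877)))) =10 / 4901553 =0.00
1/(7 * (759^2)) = 1/4032567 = 0.00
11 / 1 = 11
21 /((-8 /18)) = -189 /4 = -47.25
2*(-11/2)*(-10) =110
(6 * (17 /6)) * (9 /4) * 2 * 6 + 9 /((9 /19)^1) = 478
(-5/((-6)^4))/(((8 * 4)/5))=-25/41472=-0.00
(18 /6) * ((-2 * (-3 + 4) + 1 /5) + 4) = 33 /5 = 6.60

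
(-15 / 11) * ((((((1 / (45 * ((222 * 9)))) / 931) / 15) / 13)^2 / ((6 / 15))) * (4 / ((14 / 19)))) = -1 / 14396616661268942100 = -0.00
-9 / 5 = -1.80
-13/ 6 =-2.17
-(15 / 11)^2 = -225 / 121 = -1.86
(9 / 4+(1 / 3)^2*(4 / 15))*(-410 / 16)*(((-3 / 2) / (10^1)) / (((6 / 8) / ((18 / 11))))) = 50471 / 2640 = 19.12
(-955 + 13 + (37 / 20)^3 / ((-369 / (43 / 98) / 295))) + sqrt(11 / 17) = -54631873061 / 57859200 + sqrt(187) / 17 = -943.42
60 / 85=12 / 17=0.71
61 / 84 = 0.73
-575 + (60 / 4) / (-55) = -6328 / 11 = -575.27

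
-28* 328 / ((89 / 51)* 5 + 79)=-234192 / 2237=-104.69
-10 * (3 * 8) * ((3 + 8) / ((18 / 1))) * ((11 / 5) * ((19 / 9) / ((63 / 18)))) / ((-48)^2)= -2299 / 27216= -0.08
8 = 8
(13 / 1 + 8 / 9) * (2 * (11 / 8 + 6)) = 7375 / 36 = 204.86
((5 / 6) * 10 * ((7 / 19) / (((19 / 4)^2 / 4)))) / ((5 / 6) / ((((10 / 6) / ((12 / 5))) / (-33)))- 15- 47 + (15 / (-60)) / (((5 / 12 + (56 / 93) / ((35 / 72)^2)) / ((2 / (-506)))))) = -2734608184000 / 510447907009149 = -0.01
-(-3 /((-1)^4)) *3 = 9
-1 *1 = -1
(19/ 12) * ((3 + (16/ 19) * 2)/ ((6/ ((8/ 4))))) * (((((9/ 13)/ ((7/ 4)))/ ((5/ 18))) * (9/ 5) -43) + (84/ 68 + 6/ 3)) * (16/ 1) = -512197136/ 348075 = -1471.51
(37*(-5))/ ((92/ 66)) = -6105/ 46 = -132.72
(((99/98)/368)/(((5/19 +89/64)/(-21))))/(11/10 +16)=-660/323771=-0.00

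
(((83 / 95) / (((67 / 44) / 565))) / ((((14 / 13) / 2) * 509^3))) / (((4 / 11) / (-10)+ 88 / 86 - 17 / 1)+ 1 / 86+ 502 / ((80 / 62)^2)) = 2030035779200 / 126956720540482600817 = 0.00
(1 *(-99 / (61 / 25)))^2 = 6125625 / 3721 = 1646.23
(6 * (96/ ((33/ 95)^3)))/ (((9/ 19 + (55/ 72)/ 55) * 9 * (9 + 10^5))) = 8340544000/ 266357069979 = 0.03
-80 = -80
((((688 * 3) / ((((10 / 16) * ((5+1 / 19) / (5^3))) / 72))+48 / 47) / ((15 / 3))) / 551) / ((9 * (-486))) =-46078808 / 94394565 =-0.49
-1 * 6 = -6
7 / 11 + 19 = 216 / 11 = 19.64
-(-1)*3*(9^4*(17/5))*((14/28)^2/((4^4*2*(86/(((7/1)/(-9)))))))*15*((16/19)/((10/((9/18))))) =-780759/4183040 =-0.19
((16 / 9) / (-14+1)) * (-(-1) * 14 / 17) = -224 / 1989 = -0.11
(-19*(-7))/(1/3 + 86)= 57/37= 1.54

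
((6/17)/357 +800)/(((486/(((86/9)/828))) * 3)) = 34795643/5494981842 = 0.01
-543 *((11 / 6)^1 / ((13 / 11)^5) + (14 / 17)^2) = -171700527157 / 214607354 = -800.07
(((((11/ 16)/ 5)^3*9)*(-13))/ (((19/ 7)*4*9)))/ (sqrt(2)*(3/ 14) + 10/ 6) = -17804787/ 9218252800 + 22891869*sqrt(2)/ 92182528000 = -0.00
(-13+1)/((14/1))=-6/7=-0.86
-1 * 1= -1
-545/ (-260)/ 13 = 109/ 676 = 0.16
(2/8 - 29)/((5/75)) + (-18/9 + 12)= -1685/4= -421.25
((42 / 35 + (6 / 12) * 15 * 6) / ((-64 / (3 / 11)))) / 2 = -0.10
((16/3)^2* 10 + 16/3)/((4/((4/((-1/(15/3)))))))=-13040/9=-1448.89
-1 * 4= -4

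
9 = 9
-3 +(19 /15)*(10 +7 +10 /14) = 2041 /105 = 19.44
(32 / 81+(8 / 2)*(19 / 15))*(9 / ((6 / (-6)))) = -49.16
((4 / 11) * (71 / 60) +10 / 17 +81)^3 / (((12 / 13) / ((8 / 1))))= 316597893367556528 / 66209430375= 4781764.34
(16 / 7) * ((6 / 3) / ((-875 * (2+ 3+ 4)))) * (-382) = 12224 / 55125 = 0.22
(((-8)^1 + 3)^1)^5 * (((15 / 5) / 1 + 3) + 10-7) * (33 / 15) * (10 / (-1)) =618750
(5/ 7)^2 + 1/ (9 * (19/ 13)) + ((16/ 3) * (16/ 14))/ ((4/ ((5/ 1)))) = 68752/ 8379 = 8.21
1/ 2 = 0.50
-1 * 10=-10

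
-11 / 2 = -5.50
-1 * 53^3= -148877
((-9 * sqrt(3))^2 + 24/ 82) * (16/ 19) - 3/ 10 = 83877/ 410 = 204.58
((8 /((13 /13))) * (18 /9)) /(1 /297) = 4752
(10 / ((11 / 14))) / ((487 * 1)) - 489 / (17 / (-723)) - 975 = 1805161384 / 91069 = 19821.91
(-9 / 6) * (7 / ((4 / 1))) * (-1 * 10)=105 / 4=26.25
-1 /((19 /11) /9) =-5.21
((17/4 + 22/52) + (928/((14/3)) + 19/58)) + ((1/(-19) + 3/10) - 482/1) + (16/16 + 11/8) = -552593583/2005640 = -275.52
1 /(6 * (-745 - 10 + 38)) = -1 /4302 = -0.00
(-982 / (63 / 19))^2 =348120964 / 3969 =87709.99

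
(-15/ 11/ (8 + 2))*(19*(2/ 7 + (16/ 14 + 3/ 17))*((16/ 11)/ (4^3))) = -0.09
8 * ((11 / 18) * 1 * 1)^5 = 161051 / 236196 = 0.68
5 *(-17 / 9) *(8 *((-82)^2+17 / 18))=-41156660 / 81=-508106.91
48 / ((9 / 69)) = 368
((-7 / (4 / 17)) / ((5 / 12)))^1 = -357 / 5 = -71.40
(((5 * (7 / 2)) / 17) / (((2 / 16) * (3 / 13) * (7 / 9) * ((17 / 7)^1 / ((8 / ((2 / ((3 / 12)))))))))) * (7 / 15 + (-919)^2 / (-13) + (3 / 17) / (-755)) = -910548459100 / 741863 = -1227380.88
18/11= 1.64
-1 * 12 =-12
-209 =-209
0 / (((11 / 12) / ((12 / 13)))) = 0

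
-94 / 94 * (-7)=7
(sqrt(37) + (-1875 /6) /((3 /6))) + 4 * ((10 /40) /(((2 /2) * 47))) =-29374 /47 + sqrt(37) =-618.90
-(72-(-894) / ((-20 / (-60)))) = -2754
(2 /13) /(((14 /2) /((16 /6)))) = 16 /273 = 0.06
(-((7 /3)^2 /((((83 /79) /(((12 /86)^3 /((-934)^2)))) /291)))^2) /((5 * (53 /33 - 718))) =1507470288810948 /244833188120033727347440752605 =0.00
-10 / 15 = -2 / 3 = -0.67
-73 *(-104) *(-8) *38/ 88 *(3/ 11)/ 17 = -865488/ 2057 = -420.75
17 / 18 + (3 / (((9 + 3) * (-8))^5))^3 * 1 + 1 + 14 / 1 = 320120969177121192896618299391 / 20077273328181816976094527488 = 15.94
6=6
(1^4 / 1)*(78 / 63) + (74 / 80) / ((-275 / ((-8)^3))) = 85478 / 28875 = 2.96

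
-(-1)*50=50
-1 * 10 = -10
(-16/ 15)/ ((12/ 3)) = -4/ 15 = -0.27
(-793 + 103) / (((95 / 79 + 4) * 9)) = -18170 / 1233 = -14.74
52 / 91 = 4 / 7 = 0.57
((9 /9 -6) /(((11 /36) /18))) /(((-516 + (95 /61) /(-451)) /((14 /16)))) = 7090335 /14195771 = 0.50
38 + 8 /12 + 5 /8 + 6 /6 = 967 /24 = 40.29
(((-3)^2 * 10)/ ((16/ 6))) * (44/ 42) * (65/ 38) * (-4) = -32175/ 133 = -241.92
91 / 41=2.22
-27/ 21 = -9/ 7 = -1.29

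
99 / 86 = 1.15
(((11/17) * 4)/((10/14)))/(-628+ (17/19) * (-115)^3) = -5852/2198678595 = -0.00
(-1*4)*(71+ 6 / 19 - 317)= 18672 / 19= 982.74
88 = 88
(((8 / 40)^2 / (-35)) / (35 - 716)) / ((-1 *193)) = -1 / 115003875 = -0.00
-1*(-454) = 454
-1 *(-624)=624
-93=-93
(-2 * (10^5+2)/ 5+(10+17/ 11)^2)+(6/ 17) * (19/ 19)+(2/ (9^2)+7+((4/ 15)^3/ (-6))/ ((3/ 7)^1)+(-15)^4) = 672603740507/ 62481375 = 10764.87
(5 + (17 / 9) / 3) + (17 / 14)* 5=4423 / 378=11.70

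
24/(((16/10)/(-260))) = -3900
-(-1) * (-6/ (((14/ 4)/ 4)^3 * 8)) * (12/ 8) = -576/ 343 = -1.68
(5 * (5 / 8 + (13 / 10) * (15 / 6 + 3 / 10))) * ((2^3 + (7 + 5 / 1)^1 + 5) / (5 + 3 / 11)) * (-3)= -140745 / 464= -303.33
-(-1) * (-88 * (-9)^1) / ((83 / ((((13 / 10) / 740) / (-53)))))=-1287 / 4069075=-0.00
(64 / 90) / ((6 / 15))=16 / 9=1.78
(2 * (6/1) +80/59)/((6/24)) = 3152/59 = 53.42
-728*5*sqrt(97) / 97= -3640*sqrt(97) / 97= -369.59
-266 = -266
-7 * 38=-266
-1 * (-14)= 14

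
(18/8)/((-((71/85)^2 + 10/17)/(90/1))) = -975375/6194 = -157.47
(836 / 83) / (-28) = -209 / 581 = -0.36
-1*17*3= -51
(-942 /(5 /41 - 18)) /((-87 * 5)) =-12874 /106285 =-0.12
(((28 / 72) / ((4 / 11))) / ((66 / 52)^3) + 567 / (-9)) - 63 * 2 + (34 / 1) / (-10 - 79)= -494218834 / 2616867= -188.86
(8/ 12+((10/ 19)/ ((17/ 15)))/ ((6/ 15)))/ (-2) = -1771/ 1938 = -0.91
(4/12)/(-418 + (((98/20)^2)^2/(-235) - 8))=-2350000/3020594403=-0.00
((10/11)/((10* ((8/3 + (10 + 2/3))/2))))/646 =3/142120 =0.00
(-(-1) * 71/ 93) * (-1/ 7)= -71/ 651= -0.11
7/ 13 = 0.54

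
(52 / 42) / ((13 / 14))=4 / 3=1.33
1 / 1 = 1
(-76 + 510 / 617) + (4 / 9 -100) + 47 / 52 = -50193049 / 288756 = -173.83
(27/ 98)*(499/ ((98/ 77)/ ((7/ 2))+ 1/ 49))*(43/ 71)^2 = 30447483/ 231886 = 131.30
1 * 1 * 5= 5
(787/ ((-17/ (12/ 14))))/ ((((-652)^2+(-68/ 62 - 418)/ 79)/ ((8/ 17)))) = -5782089/ 131629871387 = -0.00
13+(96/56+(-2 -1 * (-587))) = 4198/7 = 599.71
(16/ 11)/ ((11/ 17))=272/ 121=2.25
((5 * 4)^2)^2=160000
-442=-442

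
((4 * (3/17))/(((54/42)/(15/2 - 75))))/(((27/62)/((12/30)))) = -1736/51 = -34.04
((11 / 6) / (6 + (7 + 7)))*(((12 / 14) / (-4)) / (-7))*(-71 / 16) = -781 / 62720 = -0.01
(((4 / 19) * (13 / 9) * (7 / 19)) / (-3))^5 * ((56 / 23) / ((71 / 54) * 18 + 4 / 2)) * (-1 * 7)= 357844993286144 / 7419149061546072365757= 0.00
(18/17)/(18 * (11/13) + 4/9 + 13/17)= 2106/32699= 0.06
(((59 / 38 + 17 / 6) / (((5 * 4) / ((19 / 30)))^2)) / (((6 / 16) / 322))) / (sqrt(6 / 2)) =2.18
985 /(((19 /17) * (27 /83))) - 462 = 1152829 /513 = 2247.23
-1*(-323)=323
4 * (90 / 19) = 360 / 19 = 18.95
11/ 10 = 1.10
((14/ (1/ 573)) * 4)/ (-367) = -32088/ 367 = -87.43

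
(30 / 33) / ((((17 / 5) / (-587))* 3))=-29350 / 561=-52.32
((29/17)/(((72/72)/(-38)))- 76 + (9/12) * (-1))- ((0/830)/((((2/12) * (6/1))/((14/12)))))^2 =-9627/68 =-141.57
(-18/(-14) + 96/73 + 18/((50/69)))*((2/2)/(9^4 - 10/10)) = 87639/20951000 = 0.00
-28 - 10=-38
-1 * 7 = -7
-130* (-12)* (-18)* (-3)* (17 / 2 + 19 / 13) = 839160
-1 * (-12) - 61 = -49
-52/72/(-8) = 13/144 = 0.09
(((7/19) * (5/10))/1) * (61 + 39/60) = 11.36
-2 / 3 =-0.67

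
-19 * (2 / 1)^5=-608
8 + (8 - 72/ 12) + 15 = 25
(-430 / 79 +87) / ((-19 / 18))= -115974 / 1501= -77.26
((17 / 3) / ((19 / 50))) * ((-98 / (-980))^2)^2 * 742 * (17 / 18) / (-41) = -107219 / 4206600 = -0.03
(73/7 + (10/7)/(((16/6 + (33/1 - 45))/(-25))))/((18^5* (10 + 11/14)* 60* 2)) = 1397/239672805120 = 0.00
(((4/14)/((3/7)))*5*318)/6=530/3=176.67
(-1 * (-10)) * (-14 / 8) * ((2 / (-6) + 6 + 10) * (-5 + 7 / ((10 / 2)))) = 987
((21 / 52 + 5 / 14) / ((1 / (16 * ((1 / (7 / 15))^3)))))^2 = 13983860250000 / 974251369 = 14353.44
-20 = -20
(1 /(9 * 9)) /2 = 1 /162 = 0.01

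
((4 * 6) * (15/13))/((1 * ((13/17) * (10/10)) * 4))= 1530/169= 9.05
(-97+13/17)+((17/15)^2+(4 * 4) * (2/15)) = -355027/3825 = -92.82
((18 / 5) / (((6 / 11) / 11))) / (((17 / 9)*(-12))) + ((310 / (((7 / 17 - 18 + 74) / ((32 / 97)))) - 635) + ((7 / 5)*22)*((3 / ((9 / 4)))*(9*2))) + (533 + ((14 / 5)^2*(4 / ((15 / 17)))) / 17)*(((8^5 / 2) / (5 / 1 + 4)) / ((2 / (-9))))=-10397708917890017 / 2372086500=-4383359.93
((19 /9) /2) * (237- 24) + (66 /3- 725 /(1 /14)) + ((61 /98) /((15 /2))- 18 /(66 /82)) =-53498161 /5390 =-9925.45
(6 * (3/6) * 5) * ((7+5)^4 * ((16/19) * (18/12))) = 7464960/19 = 392892.63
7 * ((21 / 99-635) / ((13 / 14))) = -2052904 / 429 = -4785.32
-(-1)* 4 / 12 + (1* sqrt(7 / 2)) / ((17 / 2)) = sqrt(14) / 17 + 1 / 3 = 0.55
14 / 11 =1.27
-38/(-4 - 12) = 19/8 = 2.38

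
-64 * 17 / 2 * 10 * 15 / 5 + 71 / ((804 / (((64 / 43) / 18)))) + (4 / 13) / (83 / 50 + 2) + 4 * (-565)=-1146103354556 / 61685091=-18579.91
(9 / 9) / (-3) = -1 / 3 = -0.33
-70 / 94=-35 / 47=-0.74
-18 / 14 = -9 / 7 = -1.29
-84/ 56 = -3/ 2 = -1.50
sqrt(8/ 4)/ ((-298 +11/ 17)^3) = -4913 * sqrt(2)/ 129170541375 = -0.00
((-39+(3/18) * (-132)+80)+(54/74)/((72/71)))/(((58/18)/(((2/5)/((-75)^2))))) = 0.00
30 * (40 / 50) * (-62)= -1488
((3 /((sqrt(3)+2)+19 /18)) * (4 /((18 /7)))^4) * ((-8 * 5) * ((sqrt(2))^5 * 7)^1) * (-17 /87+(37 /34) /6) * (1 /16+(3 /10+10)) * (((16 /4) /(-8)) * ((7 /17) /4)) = -890458221730 * sqrt(2) /12543314697+32380298972 * sqrt(6) /1393701633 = -43.49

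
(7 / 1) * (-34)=-238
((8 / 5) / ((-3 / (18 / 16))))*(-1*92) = 276 / 5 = 55.20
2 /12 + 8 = 49 /6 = 8.17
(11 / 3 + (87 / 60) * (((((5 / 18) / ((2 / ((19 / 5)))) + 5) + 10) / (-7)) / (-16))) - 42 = -3074989 / 80640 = -38.13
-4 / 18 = -2 / 9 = -0.22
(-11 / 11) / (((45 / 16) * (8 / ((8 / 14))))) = -8 / 315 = -0.03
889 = 889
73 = 73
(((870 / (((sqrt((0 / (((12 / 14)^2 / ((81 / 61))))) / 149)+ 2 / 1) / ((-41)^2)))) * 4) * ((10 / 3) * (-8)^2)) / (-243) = -623987200 / 243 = -2567848.56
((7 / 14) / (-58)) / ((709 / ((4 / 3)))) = -1 / 61683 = -0.00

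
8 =8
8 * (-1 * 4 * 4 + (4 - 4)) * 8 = -1024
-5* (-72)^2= -25920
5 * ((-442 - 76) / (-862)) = 1295 / 431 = 3.00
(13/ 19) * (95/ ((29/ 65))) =4225/ 29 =145.69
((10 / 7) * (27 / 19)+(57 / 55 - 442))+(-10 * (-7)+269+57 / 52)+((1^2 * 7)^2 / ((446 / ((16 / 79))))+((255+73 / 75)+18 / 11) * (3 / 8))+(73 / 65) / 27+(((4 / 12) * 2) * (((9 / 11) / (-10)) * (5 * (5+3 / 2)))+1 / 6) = -3415966833371 / 904655852100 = -3.78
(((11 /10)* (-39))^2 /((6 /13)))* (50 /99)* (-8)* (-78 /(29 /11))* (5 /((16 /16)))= 69117620 /29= 2383366.21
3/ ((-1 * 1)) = -3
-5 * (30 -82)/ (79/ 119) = 30940/ 79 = 391.65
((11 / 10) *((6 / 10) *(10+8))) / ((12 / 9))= 891 / 100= 8.91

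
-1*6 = -6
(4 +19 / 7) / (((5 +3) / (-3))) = -141 / 56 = -2.52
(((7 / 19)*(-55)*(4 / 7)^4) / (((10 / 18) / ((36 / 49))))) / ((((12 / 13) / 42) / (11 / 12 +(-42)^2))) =-10466831232 / 45619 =-229440.17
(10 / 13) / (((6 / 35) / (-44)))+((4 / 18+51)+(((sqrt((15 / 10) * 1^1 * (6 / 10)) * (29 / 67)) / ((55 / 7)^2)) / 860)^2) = -5197220241841641239227 / 35545377231292500000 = -146.21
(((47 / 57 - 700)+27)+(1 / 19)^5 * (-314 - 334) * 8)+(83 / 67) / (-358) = -119765936971807 / 178175131842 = -672.18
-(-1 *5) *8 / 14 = 20 / 7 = 2.86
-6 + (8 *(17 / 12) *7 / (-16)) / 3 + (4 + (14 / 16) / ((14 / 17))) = -373 / 144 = -2.59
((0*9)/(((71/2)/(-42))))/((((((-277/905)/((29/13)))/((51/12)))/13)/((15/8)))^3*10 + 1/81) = 0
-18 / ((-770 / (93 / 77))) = 837 / 29645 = 0.03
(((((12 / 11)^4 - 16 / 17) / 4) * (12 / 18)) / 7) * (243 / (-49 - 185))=-266076 / 22649627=-0.01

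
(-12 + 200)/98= 94/49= 1.92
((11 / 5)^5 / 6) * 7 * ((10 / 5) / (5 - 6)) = -1127357 / 9375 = -120.25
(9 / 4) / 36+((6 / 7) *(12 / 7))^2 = 85345 / 38416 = 2.22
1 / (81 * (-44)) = -1 / 3564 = -0.00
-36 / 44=-9 / 11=-0.82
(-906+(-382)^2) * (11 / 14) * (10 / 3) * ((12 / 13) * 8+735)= 25658759830 / 91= 281964393.74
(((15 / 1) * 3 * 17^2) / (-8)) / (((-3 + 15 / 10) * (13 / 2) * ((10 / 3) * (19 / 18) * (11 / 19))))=23409 / 286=81.85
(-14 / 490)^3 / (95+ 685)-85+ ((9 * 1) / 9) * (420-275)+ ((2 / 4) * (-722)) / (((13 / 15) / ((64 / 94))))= -351454950047 / 1571797500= -223.60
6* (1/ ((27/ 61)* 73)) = 122/ 657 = 0.19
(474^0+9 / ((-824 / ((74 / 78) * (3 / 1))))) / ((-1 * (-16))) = 10379 / 171392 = 0.06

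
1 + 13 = 14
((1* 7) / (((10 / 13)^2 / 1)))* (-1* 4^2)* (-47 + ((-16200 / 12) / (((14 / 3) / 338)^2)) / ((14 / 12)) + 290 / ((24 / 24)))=1148931559.57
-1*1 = -1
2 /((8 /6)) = 3 /2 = 1.50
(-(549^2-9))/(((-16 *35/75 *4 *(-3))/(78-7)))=-955305/4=-238826.25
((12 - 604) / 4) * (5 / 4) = -185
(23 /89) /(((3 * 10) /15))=23 /178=0.13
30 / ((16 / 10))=75 / 4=18.75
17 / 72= 0.24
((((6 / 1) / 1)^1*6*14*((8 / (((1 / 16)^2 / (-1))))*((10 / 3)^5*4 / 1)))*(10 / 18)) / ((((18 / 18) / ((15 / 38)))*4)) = -93151397.01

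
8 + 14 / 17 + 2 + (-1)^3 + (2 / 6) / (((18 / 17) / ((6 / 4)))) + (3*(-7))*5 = -57959 / 612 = -94.70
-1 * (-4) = 4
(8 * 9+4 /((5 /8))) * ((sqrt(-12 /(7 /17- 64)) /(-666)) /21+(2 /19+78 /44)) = 147.23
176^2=30976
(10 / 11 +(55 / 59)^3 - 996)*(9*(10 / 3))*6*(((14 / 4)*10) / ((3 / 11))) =-4717121658900 / 205379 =-22967886.97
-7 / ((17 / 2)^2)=-28 / 289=-0.10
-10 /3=-3.33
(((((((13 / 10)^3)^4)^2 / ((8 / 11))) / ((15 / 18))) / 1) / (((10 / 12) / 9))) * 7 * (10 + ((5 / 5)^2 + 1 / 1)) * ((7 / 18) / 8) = 7899379611258214072365027288633 / 200000000000000000000000000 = 39496.90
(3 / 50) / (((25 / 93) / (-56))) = -7812 / 625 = -12.50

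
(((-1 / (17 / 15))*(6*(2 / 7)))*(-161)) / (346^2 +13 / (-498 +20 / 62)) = 12774384 / 6279725353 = 0.00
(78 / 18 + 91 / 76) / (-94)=-1261 / 21432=-0.06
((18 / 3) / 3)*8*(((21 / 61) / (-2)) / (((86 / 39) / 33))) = -108108 / 2623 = -41.22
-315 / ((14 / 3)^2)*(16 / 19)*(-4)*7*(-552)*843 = -3015377280 / 19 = -158704067.37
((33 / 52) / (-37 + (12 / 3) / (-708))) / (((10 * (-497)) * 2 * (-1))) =-5841 / 3385564000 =-0.00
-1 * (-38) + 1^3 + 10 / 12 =39.83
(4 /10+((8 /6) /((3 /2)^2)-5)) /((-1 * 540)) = 541 /72900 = 0.01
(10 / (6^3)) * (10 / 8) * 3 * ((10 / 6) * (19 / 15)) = 475 / 1296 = 0.37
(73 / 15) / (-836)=-0.01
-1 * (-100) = 100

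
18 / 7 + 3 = 39 / 7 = 5.57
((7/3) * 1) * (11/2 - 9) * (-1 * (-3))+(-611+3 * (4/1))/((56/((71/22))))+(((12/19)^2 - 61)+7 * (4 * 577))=7132211455/444752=16036.38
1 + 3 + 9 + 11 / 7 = 102 / 7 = 14.57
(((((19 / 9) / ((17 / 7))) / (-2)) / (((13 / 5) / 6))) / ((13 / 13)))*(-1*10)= 6650 / 663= 10.03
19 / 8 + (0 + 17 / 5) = 231 / 40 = 5.78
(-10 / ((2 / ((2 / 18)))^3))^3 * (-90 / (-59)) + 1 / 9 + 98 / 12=672753287039 / 81272209248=8.28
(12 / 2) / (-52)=-3 / 26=-0.12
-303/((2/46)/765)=-5331285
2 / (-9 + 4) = -2 / 5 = -0.40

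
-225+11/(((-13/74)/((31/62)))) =-256.31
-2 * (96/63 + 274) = -11572/21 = -551.05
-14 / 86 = -7 / 43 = -0.16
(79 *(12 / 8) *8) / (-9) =-316 / 3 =-105.33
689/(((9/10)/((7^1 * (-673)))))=-32458790/9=-3606532.22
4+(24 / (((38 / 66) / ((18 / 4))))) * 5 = 17896 / 19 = 941.89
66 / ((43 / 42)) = 2772 / 43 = 64.47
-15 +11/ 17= -244/ 17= -14.35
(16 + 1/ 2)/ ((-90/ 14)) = -77/ 30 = -2.57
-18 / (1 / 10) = -180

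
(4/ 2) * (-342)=-684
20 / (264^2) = 5 / 17424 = 0.00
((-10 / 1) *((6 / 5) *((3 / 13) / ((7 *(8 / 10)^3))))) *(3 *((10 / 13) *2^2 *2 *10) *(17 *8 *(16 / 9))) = -40800000 / 1183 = -34488.59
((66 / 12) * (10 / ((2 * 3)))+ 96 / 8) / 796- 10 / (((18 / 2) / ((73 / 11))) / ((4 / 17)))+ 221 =219.29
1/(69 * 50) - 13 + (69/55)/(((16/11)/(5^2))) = 236333/27600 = 8.56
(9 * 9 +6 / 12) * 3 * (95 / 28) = 46455 / 56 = 829.55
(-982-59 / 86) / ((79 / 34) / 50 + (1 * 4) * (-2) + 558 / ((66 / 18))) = -6.81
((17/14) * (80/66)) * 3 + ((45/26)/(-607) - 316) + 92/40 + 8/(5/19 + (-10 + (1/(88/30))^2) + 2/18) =-2966157356158782/9564284064335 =-310.13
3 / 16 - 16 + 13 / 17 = -15.05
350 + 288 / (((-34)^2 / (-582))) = 59246 / 289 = 205.00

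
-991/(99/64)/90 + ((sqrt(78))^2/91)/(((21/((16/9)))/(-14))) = -253664/31185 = -8.13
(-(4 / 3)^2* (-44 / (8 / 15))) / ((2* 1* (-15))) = -44 / 9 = -4.89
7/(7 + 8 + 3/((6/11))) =14/41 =0.34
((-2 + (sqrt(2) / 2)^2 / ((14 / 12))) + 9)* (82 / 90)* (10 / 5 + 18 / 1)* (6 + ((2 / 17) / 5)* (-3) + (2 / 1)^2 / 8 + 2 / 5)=550056 / 595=924.46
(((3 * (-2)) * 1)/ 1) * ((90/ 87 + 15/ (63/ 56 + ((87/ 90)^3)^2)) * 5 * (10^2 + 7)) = -1154198673312300/ 41033501309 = -28128.20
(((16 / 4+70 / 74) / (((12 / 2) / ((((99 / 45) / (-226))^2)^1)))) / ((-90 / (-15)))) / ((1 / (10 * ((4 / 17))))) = 7381 / 240951030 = 0.00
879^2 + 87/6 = 1545311/2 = 772655.50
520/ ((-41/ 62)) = -32240/ 41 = -786.34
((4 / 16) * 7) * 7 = 49 / 4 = 12.25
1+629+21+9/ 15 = 3258/ 5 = 651.60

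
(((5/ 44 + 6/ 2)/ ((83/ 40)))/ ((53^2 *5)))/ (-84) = -137/ 107713914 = -0.00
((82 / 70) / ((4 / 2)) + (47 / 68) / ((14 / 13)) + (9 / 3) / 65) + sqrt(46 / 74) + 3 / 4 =sqrt(851) / 37 + 25045 / 12376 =2.81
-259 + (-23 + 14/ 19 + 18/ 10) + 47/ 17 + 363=139377/ 1615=86.30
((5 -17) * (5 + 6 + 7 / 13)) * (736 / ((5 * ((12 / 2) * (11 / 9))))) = -397440 / 143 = -2779.30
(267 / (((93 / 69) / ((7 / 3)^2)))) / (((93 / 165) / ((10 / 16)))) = 27583325 / 23064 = 1195.95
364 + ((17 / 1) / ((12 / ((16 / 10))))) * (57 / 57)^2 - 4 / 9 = 365.82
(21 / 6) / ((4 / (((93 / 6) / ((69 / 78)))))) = 2821 / 184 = 15.33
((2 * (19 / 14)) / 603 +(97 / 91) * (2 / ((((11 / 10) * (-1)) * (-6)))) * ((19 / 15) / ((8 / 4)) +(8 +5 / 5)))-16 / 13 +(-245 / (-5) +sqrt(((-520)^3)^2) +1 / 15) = 20207486042576 / 143715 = 140608050.95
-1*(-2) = 2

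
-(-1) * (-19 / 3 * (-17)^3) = 93347 / 3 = 31115.67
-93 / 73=-1.27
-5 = -5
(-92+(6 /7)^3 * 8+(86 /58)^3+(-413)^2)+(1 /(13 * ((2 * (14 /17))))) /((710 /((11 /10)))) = 526546510468098807 /3088515648400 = 170485.30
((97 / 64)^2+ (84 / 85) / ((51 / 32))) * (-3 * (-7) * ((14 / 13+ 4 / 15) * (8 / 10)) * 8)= 15832941257 / 30056000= 526.78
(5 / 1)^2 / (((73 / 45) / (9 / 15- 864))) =-971325 / 73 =-13305.82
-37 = -37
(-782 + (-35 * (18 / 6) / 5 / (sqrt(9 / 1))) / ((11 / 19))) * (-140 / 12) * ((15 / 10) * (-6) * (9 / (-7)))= 1179225 / 11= 107202.27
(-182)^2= 33124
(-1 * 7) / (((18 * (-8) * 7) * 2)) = 1 / 288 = 0.00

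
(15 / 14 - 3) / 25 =-27 / 350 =-0.08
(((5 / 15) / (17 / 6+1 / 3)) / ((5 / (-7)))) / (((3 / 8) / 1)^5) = -458752 / 23085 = -19.87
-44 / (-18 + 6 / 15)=5 / 2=2.50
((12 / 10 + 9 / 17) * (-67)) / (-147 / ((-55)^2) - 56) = 2.07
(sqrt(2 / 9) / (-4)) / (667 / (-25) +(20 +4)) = 25 * sqrt(2) / 804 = 0.04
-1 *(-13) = 13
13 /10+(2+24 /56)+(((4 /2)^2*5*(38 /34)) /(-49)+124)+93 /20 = 2197827 /16660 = 131.92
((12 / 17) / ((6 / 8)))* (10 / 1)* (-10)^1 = -1600 / 17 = -94.12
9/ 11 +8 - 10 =-13/ 11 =-1.18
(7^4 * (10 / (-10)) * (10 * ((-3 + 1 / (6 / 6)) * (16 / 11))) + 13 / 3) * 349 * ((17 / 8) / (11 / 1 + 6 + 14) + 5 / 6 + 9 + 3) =7722212610253 / 24552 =314524788.62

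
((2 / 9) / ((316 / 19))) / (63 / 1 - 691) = -19 / 893016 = -0.00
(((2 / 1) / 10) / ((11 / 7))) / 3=7 / 165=0.04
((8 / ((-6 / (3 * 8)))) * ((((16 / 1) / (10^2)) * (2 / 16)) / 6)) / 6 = -4 / 225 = -0.02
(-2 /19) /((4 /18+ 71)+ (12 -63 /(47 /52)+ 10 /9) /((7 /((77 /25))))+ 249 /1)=-10575 /29668804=-0.00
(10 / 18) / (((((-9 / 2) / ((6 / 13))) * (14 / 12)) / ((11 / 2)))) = -220 / 819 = -0.27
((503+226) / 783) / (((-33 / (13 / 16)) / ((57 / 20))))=-6669 / 102080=-0.07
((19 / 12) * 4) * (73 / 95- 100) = -9427 / 15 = -628.47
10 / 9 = 1.11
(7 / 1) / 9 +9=9.78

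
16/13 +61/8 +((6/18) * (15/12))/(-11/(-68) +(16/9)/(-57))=1141359/94744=12.05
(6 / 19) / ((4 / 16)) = 1.26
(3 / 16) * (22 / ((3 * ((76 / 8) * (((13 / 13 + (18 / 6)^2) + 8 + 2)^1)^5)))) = 0.00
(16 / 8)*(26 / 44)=13 / 11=1.18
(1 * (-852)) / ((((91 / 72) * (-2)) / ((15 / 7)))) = 460080 / 637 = 722.26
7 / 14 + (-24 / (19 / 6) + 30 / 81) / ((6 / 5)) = -16951 / 3078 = -5.51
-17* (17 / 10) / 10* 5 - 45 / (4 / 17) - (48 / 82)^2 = -3463577 / 16810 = -206.04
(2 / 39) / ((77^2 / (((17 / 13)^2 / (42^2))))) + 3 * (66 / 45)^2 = 5560648644769 / 861670759950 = 6.45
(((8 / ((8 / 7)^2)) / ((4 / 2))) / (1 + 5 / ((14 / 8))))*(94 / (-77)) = -2303 / 2376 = -0.97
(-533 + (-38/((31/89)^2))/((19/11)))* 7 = -5000.34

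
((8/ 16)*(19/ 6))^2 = 361/ 144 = 2.51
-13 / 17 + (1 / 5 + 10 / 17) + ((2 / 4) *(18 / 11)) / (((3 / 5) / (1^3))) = 1297 / 935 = 1.39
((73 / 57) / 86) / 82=73 / 401964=0.00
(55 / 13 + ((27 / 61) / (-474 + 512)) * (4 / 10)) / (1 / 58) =18506408 / 75335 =245.65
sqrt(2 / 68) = 0.17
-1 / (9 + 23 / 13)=-13 / 140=-0.09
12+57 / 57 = 13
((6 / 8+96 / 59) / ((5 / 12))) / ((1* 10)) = 1683 / 2950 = 0.57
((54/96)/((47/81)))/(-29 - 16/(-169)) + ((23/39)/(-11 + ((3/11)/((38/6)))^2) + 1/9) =0.02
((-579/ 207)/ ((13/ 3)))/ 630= -193/ 188370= -0.00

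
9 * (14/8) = 63/4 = 15.75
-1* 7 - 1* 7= -14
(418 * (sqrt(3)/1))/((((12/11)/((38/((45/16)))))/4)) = 2795584 * sqrt(3)/135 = 35867.36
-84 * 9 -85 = -841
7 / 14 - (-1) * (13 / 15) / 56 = 433 / 840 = 0.52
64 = 64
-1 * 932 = -932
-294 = -294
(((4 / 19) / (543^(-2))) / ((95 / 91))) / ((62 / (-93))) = -160987554 / 1805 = -89189.78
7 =7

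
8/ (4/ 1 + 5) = 0.89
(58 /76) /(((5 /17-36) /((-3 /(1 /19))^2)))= -84303 /1214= -69.44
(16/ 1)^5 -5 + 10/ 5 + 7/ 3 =3145726/ 3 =1048575.33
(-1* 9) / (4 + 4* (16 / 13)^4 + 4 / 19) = -1627977 / 2421872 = -0.67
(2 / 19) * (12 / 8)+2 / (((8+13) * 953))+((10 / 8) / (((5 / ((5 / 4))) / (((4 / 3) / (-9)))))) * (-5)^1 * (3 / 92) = 69493733 / 419792688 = 0.17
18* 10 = 180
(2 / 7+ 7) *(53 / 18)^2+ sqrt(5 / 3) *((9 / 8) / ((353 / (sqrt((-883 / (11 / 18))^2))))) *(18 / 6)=71523 *sqrt(15) / 15532+ 47753 / 756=81.00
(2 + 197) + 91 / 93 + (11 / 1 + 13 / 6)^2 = 373.34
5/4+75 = 305/4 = 76.25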